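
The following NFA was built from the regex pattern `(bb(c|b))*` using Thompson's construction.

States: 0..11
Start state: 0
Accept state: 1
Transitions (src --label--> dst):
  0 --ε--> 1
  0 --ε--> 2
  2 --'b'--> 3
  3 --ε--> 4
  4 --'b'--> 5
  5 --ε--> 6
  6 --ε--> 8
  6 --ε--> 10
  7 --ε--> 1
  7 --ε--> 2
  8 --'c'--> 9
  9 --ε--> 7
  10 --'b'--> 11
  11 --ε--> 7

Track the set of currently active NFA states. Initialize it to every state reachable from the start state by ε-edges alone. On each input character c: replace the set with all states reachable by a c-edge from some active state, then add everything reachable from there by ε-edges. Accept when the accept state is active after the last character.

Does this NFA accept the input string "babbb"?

start: ε-closure({0}) = {0,1,2}
'b' @ 1: {3,4}
'a' @ 2: {}  — dead — no transitions
rest 'bbb' ignored (set empty)
after full input: {}  (accept=1 not in)

Answer: REJECT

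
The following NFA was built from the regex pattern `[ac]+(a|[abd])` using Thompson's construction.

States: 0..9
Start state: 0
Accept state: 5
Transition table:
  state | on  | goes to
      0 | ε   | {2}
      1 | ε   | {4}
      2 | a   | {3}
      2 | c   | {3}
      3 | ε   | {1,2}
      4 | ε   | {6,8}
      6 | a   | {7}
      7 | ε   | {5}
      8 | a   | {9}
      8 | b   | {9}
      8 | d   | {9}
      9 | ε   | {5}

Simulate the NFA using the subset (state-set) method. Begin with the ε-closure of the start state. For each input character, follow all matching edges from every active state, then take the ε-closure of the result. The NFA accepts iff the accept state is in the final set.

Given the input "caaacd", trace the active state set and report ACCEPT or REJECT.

Answer: ACCEPT

Derivation:
S₀ = ε-closure({0}) = {0,2}
'c' @ 1: {1,2,3,4,6,8}
'a' @ 2: {1,2,3,4,5,6,7,8,9}  [accepting]
'a' @ 3: {1,2,3,4,5,6,7,8,9}  [accepting]
'a' @ 4: {1,2,3,4,5,6,7,8,9}  [accepting]
'c' @ 5: {1,2,3,4,6,8}
'd' @ 6: {5,9}  [accepting]
after full input: {5,9}  (accept=5 in)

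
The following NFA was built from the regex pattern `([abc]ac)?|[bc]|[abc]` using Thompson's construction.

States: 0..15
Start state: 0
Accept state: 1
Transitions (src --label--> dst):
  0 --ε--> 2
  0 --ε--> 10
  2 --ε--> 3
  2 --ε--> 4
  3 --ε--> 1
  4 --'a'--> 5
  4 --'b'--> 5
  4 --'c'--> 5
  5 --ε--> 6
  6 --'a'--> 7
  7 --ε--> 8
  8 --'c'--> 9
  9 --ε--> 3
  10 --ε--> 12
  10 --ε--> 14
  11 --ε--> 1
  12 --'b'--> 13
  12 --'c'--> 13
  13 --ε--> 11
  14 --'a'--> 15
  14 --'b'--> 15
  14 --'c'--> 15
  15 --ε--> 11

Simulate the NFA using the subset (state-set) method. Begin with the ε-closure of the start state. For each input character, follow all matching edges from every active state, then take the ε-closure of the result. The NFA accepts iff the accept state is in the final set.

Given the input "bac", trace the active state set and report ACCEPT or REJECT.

initial (ε-close {0}): {0,1,2,3,4,10,12,14}
'b' @ 1: {1,5,6,11,13,15}  ✓accept
'a' @ 2: {7,8}
'c' @ 3: {1,3,9}  ✓accept
final: {1,3,9}; accept 1 in set

Answer: ACCEPT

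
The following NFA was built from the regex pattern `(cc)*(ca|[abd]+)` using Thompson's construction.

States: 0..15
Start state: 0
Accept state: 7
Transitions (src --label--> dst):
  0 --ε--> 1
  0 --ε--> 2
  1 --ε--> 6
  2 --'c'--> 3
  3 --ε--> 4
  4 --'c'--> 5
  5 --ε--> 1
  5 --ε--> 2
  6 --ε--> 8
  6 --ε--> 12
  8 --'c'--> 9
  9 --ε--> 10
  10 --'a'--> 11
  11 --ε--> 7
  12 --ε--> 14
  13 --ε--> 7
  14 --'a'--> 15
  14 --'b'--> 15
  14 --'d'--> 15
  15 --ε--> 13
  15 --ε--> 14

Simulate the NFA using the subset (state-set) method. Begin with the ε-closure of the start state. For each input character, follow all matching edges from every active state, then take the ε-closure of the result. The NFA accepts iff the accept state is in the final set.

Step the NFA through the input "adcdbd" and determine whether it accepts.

Answer: REJECT

Steps:
S₀ = ε-closure({0}) = {0,1,2,6,8,12,14}
'a' @ 1: {7,13,14,15}  (accept∈set)
'd' @ 2: {7,13,14,15}  (accept∈set)
'c' @ 3: {}  — no active states
rest 'dbd' ignored (set empty)
after full input: {}  (accept=7 not in)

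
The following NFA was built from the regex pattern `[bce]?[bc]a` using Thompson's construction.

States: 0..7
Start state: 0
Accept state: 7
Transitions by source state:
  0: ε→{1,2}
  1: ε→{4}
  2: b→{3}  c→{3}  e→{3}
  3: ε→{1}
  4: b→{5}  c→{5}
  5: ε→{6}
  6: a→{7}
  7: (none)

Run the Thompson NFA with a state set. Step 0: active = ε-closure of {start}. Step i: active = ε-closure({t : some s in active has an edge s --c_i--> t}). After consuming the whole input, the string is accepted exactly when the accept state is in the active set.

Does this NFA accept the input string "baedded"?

Answer: REJECT

Derivation:
S₀ = ε-closure({0}) = {0,1,2,4}
'b' @ 1: {1,3,4,5,6}
'a' @ 2: {7}  ✓accept
'e' @ 3: {}  — state set empty
rest 'dded' ignored (set empty)
after full input: {}  (accept=7 not in)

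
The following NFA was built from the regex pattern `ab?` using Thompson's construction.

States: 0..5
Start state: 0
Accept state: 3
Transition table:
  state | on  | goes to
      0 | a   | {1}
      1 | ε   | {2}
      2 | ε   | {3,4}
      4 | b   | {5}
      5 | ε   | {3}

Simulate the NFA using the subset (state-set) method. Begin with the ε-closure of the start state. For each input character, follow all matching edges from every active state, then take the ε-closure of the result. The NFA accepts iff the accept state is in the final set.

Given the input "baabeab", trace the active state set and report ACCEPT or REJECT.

start: ε-closure({0}) = {0}
'b' @ 1: {}  — state set empty
rest 'aabeab' ignored (set empty)
final: {}; accept 3 not in set

Answer: REJECT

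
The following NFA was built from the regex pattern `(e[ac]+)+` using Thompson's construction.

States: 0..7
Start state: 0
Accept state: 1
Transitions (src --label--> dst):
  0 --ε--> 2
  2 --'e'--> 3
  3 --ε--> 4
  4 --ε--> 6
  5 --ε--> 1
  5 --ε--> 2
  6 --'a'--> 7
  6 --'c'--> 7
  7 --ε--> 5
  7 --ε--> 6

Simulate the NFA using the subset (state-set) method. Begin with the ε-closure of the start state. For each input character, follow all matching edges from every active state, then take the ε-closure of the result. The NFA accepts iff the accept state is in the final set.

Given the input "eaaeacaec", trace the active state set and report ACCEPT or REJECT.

Answer: ACCEPT

Trace:
S₀ = ε-closure({0}) = {0,2}
'e' @ 1: {3,4,6}
'a' @ 2: {1,2,5,6,7}  (accept∈set)
'a' @ 3: {1,2,5,6,7}  (accept∈set)
'e' @ 4: {3,4,6}
'a' @ 5: {1,2,5,6,7}  (accept∈set)
'c' @ 6: {1,2,5,6,7}  (accept∈set)
'a' @ 7: {1,2,5,6,7}  (accept∈set)
'e' @ 8: {3,4,6}
'c' @ 9: {1,2,5,6,7}  (accept∈set)
final: {1,2,5,6,7}; accept 1 in set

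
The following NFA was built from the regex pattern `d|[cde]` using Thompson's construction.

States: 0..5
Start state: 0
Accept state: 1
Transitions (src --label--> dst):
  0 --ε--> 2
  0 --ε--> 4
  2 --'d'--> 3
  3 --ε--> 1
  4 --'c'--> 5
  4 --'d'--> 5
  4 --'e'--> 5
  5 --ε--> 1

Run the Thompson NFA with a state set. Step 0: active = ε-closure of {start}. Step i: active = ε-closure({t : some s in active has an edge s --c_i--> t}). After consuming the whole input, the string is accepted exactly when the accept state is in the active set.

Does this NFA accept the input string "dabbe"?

Answer: REJECT

Trace:
initial (ε-close {0}): {0,2,4}
'd' @ 1: {1,3,5}  (accept∈set)
'a' @ 2: {}  — state set empty
rest 'bbe' ignored (set empty)
end set {} — state 1 not in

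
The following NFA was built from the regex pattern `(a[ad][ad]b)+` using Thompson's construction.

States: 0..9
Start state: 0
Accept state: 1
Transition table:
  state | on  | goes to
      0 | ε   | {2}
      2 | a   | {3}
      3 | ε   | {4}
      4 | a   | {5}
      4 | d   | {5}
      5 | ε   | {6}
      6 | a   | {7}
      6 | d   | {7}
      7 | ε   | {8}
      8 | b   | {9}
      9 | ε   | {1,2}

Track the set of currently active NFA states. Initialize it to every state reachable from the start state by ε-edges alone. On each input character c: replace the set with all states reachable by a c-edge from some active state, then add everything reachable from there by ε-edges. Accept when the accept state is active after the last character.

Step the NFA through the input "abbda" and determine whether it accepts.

initial (ε-close {0}): {0,2}
'a' @ 1: {3,4}
'b' @ 2: {}  — state set empty
rest 'bda' ignored (set empty)
end set {} — state 1 not in

Answer: REJECT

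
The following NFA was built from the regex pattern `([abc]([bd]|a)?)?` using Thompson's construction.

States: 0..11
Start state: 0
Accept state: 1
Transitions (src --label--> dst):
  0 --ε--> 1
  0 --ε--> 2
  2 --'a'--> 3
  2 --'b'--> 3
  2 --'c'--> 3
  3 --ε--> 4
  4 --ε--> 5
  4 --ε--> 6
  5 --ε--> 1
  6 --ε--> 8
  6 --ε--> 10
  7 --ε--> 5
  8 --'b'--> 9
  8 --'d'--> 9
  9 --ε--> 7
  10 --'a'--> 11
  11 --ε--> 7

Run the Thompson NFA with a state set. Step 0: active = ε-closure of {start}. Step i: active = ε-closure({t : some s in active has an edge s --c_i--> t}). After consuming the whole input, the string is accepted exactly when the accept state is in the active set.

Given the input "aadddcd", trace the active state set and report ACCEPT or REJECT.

initial (ε-close {0}): {0,1,2}
'a' @ 1: {1,3,4,5,6,8,10}  [accepting]
'a' @ 2: {1,5,7,11}  [accepting]
'd' @ 3: {}  — dead — no transitions
rest 'ddcd' ignored (set empty)
final: {}; accept 1 not in set

Answer: REJECT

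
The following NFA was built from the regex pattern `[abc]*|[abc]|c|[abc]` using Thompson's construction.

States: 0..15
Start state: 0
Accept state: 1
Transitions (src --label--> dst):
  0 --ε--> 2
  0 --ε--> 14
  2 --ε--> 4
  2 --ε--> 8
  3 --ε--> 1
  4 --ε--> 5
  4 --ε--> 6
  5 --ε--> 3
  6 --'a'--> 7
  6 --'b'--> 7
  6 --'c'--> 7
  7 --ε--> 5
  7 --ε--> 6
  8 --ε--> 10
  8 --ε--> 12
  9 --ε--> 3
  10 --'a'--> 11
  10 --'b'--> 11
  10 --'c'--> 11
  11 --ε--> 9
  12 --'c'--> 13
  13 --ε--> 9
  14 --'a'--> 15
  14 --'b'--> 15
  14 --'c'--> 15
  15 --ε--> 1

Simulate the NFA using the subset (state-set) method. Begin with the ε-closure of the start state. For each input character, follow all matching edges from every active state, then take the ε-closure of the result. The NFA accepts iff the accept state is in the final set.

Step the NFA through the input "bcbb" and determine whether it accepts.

Answer: ACCEPT

Steps:
S₀ = ε-closure({0}) = {0,1,2,3,4,5,6,8,10,12,14}
'b' @ 1: {1,3,5,6,7,9,11,15}  ✓accept
'c' @ 2: {1,3,5,6,7}  ✓accept
'b' @ 3: {1,3,5,6,7}  ✓accept
'b' @ 4: {1,3,5,6,7}  ✓accept
end set {1,3,5,6,7} — state 1 in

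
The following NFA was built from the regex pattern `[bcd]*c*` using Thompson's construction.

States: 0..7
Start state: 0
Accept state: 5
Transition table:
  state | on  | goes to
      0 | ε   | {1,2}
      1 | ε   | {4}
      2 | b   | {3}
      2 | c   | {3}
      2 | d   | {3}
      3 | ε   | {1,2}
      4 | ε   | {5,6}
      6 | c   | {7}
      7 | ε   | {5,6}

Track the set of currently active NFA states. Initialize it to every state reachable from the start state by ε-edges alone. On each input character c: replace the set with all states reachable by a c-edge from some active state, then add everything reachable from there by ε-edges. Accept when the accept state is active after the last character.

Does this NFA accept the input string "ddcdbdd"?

start: ε-closure({0}) = {0,1,2,4,5,6}
'd' @ 1: {1,2,3,4,5,6}  [accepting]
'd' @ 2: {1,2,3,4,5,6}  [accepting]
'c' @ 3: {1,2,3,4,5,6,7}  [accepting]
'd' @ 4: {1,2,3,4,5,6}  [accepting]
'b' @ 5: {1,2,3,4,5,6}  [accepting]
'd' @ 6: {1,2,3,4,5,6}  [accepting]
'd' @ 7: {1,2,3,4,5,6}  [accepting]
final: {1,2,3,4,5,6}; accept 5 in set

Answer: ACCEPT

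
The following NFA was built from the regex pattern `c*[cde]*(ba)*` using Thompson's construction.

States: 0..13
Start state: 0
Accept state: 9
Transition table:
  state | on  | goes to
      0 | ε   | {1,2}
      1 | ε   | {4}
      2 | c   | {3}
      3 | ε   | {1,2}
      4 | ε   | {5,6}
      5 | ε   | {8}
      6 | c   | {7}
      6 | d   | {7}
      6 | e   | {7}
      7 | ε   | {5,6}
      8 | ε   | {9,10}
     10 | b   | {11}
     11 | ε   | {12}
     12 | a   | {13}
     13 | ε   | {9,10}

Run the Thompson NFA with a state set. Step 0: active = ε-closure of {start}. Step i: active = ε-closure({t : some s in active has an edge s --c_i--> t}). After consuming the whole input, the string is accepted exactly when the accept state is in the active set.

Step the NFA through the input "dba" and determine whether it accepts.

initial (ε-close {0}): {0,1,2,4,5,6,8,9,10}
'd' @ 1: {5,6,7,8,9,10}  ✓accept
'b' @ 2: {11,12}
'a' @ 3: {9,10,13}  ✓accept
final: {9,10,13}; accept 9 in set

Answer: ACCEPT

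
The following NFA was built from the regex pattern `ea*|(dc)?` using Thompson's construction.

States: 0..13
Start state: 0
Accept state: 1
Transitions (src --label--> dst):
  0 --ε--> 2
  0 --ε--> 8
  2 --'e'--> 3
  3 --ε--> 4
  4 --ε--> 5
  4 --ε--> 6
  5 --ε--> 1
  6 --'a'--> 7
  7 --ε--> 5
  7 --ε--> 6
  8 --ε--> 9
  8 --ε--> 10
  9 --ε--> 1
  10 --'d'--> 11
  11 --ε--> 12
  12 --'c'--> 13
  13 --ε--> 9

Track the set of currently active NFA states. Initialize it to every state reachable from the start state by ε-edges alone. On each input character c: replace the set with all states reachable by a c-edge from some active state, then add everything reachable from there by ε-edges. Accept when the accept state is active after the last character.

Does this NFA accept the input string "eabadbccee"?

Answer: REJECT

Steps:
start: ε-closure({0}) = {0,1,2,8,9,10}
'e' @ 1: {1,3,4,5,6}  ✓accept
'a' @ 2: {1,5,6,7}  ✓accept
'b' @ 3: {}  — dead — no transitions
rest 'adbccee' ignored (set empty)
end set {} — state 1 not in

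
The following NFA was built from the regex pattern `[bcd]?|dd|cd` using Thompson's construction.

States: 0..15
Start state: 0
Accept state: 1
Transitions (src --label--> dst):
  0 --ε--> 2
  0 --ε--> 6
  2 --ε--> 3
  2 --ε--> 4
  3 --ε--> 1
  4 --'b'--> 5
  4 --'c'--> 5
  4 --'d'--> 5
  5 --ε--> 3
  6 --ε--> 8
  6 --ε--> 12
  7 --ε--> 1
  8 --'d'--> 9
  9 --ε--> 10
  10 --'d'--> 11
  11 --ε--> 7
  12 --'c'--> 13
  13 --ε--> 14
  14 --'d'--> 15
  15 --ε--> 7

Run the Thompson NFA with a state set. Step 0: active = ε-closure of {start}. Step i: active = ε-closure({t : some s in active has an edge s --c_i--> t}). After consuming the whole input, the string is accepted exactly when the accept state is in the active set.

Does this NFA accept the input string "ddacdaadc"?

start: ε-closure({0}) = {0,1,2,3,4,6,8,12}
'd' @ 1: {1,3,5,9,10}  ✓accept
'd' @ 2: {1,7,11}  ✓accept
'a' @ 3: {}  — no active states
rest 'cdaadc' ignored (set empty)
after full input: {}  (accept=1 not in)

Answer: REJECT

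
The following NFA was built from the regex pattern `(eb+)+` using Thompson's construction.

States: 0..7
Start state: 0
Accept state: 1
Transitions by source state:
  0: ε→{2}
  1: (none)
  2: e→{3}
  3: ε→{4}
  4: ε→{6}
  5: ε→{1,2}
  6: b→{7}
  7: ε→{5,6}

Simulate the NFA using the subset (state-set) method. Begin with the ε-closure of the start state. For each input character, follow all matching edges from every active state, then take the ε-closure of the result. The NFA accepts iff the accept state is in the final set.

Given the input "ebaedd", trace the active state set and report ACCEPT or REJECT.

Answer: REJECT

Derivation:
start: ε-closure({0}) = {0,2}
'e' @ 1: {3,4,6}
'b' @ 2: {1,2,5,6,7}  [accepting]
'a' @ 3: {}  — state set empty
rest 'edd' ignored (set empty)
after full input: {}  (accept=1 not in)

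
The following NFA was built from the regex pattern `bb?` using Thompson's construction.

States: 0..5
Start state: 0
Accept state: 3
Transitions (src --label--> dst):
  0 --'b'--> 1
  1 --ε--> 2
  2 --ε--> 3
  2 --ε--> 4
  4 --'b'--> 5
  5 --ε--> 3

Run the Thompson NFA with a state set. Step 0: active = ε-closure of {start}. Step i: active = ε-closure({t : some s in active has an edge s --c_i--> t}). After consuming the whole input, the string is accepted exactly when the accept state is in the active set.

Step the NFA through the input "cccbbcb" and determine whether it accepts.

start: ε-closure({0}) = {0}
'c' @ 1: {}  — no active states
rest 'ccbbcb' ignored (set empty)
after full input: {}  (accept=3 not in)

Answer: REJECT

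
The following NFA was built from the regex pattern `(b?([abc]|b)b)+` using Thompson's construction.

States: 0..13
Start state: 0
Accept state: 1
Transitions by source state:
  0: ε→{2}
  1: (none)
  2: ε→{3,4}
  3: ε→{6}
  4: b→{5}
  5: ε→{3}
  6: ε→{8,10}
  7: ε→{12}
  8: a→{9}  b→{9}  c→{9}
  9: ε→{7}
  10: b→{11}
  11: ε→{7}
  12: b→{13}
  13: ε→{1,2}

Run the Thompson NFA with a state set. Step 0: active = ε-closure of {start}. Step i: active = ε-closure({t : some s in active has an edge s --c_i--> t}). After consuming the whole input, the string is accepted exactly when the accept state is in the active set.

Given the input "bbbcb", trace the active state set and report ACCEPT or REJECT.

Answer: ACCEPT

Steps:
initial (ε-close {0}): {0,2,3,4,6,8,10}
'b' @ 1: {3,5,6,7,8,9,10,11,12}
'b' @ 2: {1,2,3,4,6,7,8,9,10,11,12,13}  ✓accept
'b' @ 3: {1,2,3,4,5,6,7,8,9,10,11,12,13}  ✓accept
'c' @ 4: {7,9,12}
'b' @ 5: {1,2,3,4,6,8,10,13}  ✓accept
end set {1,2,3,4,6,8,10,13} — state 1 in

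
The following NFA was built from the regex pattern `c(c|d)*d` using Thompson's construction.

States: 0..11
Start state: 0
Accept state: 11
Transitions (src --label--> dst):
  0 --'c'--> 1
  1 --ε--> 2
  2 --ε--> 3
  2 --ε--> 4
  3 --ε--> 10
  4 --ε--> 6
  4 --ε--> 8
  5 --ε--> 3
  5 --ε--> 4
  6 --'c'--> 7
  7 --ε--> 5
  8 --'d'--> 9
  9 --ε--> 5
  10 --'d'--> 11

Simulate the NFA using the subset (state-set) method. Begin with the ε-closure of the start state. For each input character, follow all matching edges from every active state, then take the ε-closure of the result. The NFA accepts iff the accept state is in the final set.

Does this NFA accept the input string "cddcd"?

S₀ = ε-closure({0}) = {0}
'c' @ 1: {1,2,3,4,6,8,10}
'd' @ 2: {3,4,5,6,8,9,10,11}  [accepting]
'd' @ 3: {3,4,5,6,8,9,10,11}  [accepting]
'c' @ 4: {3,4,5,6,7,8,10}
'd' @ 5: {3,4,5,6,8,9,10,11}  [accepting]
final: {3,4,5,6,8,9,10,11}; accept 11 in set

Answer: ACCEPT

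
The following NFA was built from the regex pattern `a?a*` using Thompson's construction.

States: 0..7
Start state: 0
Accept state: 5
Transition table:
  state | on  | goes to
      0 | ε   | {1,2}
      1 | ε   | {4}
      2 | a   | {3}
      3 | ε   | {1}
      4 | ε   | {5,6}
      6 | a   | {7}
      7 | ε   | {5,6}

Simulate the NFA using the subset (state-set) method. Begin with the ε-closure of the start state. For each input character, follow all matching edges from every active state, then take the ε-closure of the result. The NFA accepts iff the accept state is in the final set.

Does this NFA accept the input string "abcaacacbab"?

Answer: REJECT

Derivation:
S₀ = ε-closure({0}) = {0,1,2,4,5,6}
'a' @ 1: {1,3,4,5,6,7}  (accept∈set)
'b' @ 2: {}  — state set empty
rest 'caacacbab' ignored (set empty)
end set {} — state 5 not in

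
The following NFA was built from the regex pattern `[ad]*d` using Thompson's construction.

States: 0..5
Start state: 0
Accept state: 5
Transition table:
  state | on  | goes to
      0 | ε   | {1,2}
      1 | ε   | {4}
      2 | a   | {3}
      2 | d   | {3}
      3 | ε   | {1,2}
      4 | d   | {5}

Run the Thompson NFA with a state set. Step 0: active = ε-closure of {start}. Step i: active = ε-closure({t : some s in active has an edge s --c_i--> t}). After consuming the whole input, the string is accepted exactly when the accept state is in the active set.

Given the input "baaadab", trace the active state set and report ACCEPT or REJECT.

initial (ε-close {0}): {0,1,2,4}
'b' @ 1: {}  — state set empty
rest 'aaadab' ignored (set empty)
after full input: {}  (accept=5 not in)

Answer: REJECT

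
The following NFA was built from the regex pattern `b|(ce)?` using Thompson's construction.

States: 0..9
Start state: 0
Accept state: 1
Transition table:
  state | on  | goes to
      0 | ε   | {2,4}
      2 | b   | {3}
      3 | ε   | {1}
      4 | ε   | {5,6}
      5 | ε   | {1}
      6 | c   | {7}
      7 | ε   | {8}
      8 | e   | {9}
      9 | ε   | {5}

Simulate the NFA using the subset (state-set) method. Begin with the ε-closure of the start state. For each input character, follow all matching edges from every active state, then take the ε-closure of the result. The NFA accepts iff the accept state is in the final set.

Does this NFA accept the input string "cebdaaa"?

Answer: REJECT

Trace:
start: ε-closure({0}) = {0,1,2,4,5,6}
'c' @ 1: {7,8}
'e' @ 2: {1,5,9}  [accepting]
'b' @ 3: {}  — no active states
rest 'daaa' ignored (set empty)
end set {} — state 1 not in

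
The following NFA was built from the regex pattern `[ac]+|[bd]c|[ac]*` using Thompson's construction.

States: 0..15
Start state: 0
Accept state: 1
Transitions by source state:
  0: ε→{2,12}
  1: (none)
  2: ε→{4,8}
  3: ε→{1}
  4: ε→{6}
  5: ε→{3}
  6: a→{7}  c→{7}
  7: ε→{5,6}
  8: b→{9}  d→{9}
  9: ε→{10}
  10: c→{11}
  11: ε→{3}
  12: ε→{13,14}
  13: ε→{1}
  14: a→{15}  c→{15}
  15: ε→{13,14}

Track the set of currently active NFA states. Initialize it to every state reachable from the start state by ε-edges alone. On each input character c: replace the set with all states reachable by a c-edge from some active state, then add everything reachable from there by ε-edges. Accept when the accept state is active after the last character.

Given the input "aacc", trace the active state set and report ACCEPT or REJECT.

S₀ = ε-closure({0}) = {0,1,2,4,6,8,12,13,14}
'a' @ 1: {1,3,5,6,7,13,14,15}  [accepting]
'a' @ 2: {1,3,5,6,7,13,14,15}  [accepting]
'c' @ 3: {1,3,5,6,7,13,14,15}  [accepting]
'c' @ 4: {1,3,5,6,7,13,14,15}  [accepting]
final: {1,3,5,6,7,13,14,15}; accept 1 in set

Answer: ACCEPT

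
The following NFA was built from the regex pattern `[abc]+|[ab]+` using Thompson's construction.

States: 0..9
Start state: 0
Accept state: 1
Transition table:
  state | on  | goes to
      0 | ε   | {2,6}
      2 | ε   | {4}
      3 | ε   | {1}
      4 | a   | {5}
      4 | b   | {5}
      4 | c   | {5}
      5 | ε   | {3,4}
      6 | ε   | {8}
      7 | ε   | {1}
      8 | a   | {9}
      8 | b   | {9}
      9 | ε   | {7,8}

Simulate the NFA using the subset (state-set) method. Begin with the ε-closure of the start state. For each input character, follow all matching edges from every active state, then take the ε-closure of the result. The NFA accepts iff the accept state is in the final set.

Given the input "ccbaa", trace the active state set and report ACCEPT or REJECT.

start: ε-closure({0}) = {0,2,4,6,8}
'c' @ 1: {1,3,4,5}  [accepting]
'c' @ 2: {1,3,4,5}  [accepting]
'b' @ 3: {1,3,4,5}  [accepting]
'a' @ 4: {1,3,4,5}  [accepting]
'a' @ 5: {1,3,4,5}  [accepting]
after full input: {1,3,4,5}  (accept=1 in)

Answer: ACCEPT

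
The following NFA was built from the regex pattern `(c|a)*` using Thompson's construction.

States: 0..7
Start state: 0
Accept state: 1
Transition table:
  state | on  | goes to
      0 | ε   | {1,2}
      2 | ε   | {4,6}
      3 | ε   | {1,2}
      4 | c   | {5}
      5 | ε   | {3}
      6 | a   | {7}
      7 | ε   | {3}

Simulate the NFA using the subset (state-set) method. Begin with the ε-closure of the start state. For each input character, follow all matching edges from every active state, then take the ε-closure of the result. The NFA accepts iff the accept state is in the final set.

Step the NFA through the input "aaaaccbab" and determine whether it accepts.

Answer: REJECT

Trace:
S₀ = ε-closure({0}) = {0,1,2,4,6}
'a' @ 1: {1,2,3,4,6,7}  [accepting]
'a' @ 2: {1,2,3,4,6,7}  [accepting]
'a' @ 3: {1,2,3,4,6,7}  [accepting]
'a' @ 4: {1,2,3,4,6,7}  [accepting]
'c' @ 5: {1,2,3,4,5,6}  [accepting]
'c' @ 6: {1,2,3,4,5,6}  [accepting]
'b' @ 7: {}  — dead — no transitions
rest 'ab' ignored (set empty)
after full input: {}  (accept=1 not in)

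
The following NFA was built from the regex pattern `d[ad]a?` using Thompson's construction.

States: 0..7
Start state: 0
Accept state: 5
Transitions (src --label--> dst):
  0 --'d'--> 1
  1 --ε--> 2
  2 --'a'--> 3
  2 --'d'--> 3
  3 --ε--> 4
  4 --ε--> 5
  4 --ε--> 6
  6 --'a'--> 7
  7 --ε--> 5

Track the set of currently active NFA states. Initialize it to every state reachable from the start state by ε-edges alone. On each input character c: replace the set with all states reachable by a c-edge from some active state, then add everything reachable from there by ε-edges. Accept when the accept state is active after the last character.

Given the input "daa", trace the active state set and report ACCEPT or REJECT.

initial (ε-close {0}): {0}
'd' @ 1: {1,2}
'a' @ 2: {3,4,5,6}  [accepting]
'a' @ 3: {5,7}  [accepting]
final: {5,7}; accept 5 in set

Answer: ACCEPT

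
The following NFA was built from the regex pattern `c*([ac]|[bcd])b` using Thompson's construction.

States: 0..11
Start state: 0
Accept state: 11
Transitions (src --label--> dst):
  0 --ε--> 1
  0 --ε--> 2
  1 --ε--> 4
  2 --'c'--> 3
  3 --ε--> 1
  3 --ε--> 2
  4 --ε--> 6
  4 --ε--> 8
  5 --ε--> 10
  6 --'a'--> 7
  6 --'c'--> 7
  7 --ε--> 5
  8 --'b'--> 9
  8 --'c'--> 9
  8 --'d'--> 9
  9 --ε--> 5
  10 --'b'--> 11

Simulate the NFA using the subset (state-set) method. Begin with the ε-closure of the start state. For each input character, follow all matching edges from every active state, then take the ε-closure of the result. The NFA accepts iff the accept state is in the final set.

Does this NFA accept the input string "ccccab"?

S₀ = ε-closure({0}) = {0,1,2,4,6,8}
'c' @ 1: {1,2,3,4,5,6,7,8,9,10}
'c' @ 2: {1,2,3,4,5,6,7,8,9,10}
'c' @ 3: {1,2,3,4,5,6,7,8,9,10}
'c' @ 4: {1,2,3,4,5,6,7,8,9,10}
'a' @ 5: {5,7,10}
'b' @ 6: {11}  (accept∈set)
final: {11}; accept 11 in set

Answer: ACCEPT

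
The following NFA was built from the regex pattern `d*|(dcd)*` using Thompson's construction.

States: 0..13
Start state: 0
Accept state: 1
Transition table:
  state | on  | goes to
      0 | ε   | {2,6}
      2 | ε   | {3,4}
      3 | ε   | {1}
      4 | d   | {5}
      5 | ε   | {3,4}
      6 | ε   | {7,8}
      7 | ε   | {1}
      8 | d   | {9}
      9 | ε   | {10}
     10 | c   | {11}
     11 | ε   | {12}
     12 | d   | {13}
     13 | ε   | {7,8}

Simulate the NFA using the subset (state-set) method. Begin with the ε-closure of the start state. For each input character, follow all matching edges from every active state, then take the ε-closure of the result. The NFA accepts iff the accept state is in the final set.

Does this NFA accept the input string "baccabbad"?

Answer: REJECT

Steps:
start: ε-closure({0}) = {0,1,2,3,4,6,7,8}
'b' @ 1: {}  — dead — no transitions
rest 'accabbad' ignored (set empty)
final: {}; accept 1 not in set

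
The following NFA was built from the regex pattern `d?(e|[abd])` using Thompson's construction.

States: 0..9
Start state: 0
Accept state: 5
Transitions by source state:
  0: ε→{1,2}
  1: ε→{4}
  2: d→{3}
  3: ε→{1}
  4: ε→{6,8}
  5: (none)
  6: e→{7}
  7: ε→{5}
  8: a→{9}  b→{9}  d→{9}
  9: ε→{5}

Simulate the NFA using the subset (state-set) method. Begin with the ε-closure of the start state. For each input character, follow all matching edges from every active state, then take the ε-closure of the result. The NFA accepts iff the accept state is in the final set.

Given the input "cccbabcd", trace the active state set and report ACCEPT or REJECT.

S₀ = ε-closure({0}) = {0,1,2,4,6,8}
'c' @ 1: {}  — state set empty
rest 'ccbabcd' ignored (set empty)
final: {}; accept 5 not in set

Answer: REJECT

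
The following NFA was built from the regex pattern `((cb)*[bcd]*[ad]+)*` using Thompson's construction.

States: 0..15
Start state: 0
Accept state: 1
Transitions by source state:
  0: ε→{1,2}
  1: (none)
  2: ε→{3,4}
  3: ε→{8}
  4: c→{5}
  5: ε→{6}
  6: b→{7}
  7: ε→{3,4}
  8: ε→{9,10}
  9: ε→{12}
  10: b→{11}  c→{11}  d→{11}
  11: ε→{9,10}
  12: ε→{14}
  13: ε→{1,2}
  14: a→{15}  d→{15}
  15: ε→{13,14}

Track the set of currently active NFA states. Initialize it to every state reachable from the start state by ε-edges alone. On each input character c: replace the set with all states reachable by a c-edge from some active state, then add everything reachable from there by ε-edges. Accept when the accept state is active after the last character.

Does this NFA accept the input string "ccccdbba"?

Answer: ACCEPT

Steps:
start: ε-closure({0}) = {0,1,2,3,4,8,9,10,12,14}
'c' @ 1: {5,6,9,10,11,12,14}
'c' @ 2: {9,10,11,12,14}
'c' @ 3: {9,10,11,12,14}
'c' @ 4: {9,10,11,12,14}
'd' @ 5: {1,2,3,4,8,9,10,11,12,13,14,15}  (accept∈set)
'b' @ 6: {9,10,11,12,14}
'b' @ 7: {9,10,11,12,14}
'a' @ 8: {1,2,3,4,8,9,10,12,13,14,15}  (accept∈set)
after full input: {1,2,3,4,8,9,10,12,13,14,15}  (accept=1 in)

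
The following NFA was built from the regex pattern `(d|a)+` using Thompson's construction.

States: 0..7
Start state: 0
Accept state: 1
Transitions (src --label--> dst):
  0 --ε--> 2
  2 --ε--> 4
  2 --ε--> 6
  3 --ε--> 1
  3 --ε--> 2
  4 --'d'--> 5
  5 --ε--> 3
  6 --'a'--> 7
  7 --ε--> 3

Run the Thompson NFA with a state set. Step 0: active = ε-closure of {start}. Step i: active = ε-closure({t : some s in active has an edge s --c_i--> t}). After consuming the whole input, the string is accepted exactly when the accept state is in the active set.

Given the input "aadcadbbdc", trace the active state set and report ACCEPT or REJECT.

start: ε-closure({0}) = {0,2,4,6}
'a' @ 1: {1,2,3,4,6,7}  ✓accept
'a' @ 2: {1,2,3,4,6,7}  ✓accept
'd' @ 3: {1,2,3,4,5,6}  ✓accept
'c' @ 4: {}  — state set empty
rest 'adbbdc' ignored (set empty)
after full input: {}  (accept=1 not in)

Answer: REJECT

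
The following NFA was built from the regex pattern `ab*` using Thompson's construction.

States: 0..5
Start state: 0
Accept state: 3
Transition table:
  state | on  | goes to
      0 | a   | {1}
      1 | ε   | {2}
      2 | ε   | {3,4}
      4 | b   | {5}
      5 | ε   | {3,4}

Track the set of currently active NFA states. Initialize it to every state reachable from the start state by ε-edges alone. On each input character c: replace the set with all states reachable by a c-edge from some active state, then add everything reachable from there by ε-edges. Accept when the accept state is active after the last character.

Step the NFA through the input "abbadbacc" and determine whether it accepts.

Answer: REJECT

Trace:
initial (ε-close {0}): {0}
'a' @ 1: {1,2,3,4}  ✓accept
'b' @ 2: {3,4,5}  ✓accept
'b' @ 3: {3,4,5}  ✓accept
'a' @ 4: {}  — no active states
rest 'dbacc' ignored (set empty)
final: {}; accept 3 not in set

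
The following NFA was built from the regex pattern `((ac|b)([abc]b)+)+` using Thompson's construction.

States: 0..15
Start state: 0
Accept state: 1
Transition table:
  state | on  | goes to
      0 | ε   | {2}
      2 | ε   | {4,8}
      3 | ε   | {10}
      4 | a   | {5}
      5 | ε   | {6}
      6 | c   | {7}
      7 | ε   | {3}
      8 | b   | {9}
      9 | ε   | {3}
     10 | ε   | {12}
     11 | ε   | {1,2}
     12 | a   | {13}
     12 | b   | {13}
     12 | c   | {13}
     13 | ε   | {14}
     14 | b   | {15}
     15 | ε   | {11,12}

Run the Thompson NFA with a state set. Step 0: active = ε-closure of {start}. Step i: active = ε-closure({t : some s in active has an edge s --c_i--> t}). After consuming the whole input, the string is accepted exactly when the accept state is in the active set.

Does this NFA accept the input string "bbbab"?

S₀ = ε-closure({0}) = {0,2,4,8}
'b' @ 1: {3,9,10,12}
'b' @ 2: {13,14}
'b' @ 3: {1,2,4,8,11,12,15}  ✓accept
'a' @ 4: {5,6,13,14}
'b' @ 5: {1,2,4,8,11,12,15}  ✓accept
end set {1,2,4,8,11,12,15} — state 1 in

Answer: ACCEPT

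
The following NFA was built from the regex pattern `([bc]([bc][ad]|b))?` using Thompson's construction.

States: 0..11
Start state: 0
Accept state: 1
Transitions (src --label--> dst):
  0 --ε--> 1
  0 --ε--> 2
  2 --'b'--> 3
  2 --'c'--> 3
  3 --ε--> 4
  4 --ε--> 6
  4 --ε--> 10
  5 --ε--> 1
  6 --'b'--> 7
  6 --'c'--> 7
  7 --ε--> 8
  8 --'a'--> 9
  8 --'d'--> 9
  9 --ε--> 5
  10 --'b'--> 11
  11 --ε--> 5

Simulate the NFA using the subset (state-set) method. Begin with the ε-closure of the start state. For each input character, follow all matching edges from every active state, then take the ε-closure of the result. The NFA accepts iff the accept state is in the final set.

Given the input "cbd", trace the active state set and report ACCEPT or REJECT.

start: ε-closure({0}) = {0,1,2}
'c' @ 1: {3,4,6,10}
'b' @ 2: {1,5,7,8,11}  ✓accept
'd' @ 3: {1,5,9}  ✓accept
final: {1,5,9}; accept 1 in set

Answer: ACCEPT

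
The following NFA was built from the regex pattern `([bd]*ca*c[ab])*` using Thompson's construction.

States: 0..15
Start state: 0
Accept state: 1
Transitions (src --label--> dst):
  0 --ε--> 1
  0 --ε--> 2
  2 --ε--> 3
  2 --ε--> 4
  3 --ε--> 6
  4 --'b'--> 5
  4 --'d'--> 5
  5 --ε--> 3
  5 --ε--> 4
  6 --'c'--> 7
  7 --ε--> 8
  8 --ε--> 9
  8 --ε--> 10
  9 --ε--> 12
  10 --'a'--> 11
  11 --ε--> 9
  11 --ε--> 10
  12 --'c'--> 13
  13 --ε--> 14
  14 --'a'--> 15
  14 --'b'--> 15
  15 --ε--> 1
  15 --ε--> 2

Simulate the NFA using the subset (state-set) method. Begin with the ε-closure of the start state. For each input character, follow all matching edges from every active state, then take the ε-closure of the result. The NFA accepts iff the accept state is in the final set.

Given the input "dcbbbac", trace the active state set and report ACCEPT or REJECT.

Answer: REJECT

Steps:
initial (ε-close {0}): {0,1,2,3,4,6}
'd' @ 1: {3,4,5,6}
'c' @ 2: {7,8,9,10,12}
'b' @ 3: {}  — state set empty
rest 'bbac' ignored (set empty)
after full input: {}  (accept=1 not in)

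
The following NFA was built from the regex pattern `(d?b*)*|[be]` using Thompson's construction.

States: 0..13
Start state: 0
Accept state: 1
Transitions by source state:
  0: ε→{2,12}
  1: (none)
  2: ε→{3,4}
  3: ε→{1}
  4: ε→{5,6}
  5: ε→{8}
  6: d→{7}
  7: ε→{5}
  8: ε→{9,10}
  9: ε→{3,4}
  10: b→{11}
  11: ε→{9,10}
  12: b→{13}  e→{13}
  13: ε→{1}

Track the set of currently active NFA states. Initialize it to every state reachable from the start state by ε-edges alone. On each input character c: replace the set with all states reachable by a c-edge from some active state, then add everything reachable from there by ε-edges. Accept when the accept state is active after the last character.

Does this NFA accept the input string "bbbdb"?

start: ε-closure({0}) = {0,1,2,3,4,5,6,8,9,10,12}
'b' @ 1: {1,3,4,5,6,8,9,10,11,13}  ✓accept
'b' @ 2: {1,3,4,5,6,8,9,10,11}  ✓accept
'b' @ 3: {1,3,4,5,6,8,9,10,11}  ✓accept
'd' @ 4: {1,3,4,5,6,7,8,9,10}  ✓accept
'b' @ 5: {1,3,4,5,6,8,9,10,11}  ✓accept
after full input: {1,3,4,5,6,8,9,10,11}  (accept=1 in)

Answer: ACCEPT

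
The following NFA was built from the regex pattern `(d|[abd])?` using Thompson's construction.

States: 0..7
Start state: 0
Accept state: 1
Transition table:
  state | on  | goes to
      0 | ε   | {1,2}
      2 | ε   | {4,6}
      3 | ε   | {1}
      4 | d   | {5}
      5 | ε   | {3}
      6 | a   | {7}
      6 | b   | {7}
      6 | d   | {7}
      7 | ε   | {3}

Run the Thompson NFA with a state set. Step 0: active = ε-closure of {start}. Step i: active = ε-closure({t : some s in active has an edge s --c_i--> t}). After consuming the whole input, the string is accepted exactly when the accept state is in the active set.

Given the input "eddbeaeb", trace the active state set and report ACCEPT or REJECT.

S₀ = ε-closure({0}) = {0,1,2,4,6}
'e' @ 1: {}  — state set empty
rest 'ddbeaeb' ignored (set empty)
final: {}; accept 1 not in set

Answer: REJECT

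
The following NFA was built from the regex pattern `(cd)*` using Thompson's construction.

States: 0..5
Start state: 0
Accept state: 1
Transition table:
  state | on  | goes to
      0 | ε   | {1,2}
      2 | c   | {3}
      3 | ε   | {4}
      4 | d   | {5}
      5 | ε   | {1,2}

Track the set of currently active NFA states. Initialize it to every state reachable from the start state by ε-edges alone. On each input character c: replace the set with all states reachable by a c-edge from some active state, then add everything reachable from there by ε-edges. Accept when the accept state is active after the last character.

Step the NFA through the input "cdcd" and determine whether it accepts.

S₀ = ε-closure({0}) = {0,1,2}
'c' @ 1: {3,4}
'd' @ 2: {1,2,5}  (accept∈set)
'c' @ 3: {3,4}
'd' @ 4: {1,2,5}  (accept∈set)
after full input: {1,2,5}  (accept=1 in)

Answer: ACCEPT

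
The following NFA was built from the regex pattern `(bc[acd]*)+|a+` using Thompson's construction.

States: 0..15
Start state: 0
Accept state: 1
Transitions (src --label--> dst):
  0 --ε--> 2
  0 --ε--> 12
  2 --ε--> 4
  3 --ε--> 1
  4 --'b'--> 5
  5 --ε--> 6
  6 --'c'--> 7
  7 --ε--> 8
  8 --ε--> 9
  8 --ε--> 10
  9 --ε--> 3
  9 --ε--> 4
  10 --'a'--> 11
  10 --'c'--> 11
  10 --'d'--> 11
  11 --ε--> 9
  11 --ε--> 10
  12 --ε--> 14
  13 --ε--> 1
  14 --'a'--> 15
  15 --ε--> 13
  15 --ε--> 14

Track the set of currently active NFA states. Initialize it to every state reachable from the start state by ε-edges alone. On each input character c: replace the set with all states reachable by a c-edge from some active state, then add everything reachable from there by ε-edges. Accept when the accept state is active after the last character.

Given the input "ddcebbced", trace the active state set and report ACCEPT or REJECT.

Answer: REJECT

Trace:
start: ε-closure({0}) = {0,2,4,12,14}
'd' @ 1: {}  — no active states
rest 'dcebbced' ignored (set empty)
after full input: {}  (accept=1 not in)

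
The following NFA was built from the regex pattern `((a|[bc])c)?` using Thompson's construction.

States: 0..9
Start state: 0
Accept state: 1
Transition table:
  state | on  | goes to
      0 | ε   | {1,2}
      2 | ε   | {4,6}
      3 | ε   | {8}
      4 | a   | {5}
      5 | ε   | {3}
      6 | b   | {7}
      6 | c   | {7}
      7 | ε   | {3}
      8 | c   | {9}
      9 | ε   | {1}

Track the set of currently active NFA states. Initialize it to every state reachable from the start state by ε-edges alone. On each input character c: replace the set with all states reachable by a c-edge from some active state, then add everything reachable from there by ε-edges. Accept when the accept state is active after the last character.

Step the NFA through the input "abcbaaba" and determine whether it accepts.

initial (ε-close {0}): {0,1,2,4,6}
'a' @ 1: {3,5,8}
'b' @ 2: {}  — state set empty
rest 'cbaaba' ignored (set empty)
after full input: {}  (accept=1 not in)

Answer: REJECT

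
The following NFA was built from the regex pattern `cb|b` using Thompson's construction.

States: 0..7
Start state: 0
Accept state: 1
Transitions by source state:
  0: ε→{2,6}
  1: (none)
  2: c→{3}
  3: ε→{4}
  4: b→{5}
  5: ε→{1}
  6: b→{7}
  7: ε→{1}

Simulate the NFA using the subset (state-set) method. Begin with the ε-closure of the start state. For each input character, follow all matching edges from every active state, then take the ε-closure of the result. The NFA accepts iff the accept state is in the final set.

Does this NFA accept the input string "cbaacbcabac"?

Answer: REJECT

Trace:
start: ε-closure({0}) = {0,2,6}
'c' @ 1: {3,4}
'b' @ 2: {1,5}  [accepting]
'a' @ 3: {}  — dead — no transitions
rest 'acbcabac' ignored (set empty)
after full input: {}  (accept=1 not in)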